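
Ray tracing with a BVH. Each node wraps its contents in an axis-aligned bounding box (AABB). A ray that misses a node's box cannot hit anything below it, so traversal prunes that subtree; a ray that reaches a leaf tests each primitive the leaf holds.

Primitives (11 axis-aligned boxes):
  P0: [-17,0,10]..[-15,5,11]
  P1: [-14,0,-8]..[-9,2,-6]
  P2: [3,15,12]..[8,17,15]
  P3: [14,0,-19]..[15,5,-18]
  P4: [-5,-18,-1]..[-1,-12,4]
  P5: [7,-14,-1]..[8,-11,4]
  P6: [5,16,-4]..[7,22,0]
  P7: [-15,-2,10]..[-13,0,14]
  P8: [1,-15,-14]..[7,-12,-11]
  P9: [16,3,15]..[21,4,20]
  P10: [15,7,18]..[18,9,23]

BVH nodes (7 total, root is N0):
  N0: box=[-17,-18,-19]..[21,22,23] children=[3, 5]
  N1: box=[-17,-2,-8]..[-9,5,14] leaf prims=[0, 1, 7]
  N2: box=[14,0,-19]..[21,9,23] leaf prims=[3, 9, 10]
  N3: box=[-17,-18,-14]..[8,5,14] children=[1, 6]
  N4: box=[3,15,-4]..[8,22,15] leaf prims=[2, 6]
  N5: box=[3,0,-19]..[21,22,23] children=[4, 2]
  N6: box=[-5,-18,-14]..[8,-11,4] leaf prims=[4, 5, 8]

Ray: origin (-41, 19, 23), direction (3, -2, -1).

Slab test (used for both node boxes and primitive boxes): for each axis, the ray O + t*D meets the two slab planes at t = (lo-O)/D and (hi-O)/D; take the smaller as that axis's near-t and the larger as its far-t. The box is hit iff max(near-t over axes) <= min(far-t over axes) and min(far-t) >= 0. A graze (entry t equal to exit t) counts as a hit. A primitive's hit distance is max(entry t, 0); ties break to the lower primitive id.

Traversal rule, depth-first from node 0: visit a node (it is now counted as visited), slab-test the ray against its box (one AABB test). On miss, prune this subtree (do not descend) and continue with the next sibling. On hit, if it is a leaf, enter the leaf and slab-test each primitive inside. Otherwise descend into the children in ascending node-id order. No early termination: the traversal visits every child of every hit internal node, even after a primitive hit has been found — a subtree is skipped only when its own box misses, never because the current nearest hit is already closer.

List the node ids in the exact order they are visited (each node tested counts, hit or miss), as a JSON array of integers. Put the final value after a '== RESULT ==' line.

Walk:
N0 x:[8,62/3] y:[-3/2,37/2] z:[0,42] -> hit [8,37/2], descend [3, 5]
  N3 x:[8,49/3] y:[7,37/2] z:[9,37] -> hit [9,49/3], descend [1, 6]
    N1 x:[8,32/3] y:[7,21/2] z:[9,31] -> hit [9,21/2] leaf, test {P0(miss), P1(miss), P7(miss)}
    N6 x:[12,49/3] y:[15,37/2] z:[19,37] -> miss, prune
  N5 x:[44/3,62/3] y:[-3/2,19/2] z:[0,42] -> miss, prune

Visited [0, 3, 1, 6, 5]. Tests: 5 box, 1 leaf. Nearest: miss.

== RESULT ==
[0, 3, 1, 6, 5]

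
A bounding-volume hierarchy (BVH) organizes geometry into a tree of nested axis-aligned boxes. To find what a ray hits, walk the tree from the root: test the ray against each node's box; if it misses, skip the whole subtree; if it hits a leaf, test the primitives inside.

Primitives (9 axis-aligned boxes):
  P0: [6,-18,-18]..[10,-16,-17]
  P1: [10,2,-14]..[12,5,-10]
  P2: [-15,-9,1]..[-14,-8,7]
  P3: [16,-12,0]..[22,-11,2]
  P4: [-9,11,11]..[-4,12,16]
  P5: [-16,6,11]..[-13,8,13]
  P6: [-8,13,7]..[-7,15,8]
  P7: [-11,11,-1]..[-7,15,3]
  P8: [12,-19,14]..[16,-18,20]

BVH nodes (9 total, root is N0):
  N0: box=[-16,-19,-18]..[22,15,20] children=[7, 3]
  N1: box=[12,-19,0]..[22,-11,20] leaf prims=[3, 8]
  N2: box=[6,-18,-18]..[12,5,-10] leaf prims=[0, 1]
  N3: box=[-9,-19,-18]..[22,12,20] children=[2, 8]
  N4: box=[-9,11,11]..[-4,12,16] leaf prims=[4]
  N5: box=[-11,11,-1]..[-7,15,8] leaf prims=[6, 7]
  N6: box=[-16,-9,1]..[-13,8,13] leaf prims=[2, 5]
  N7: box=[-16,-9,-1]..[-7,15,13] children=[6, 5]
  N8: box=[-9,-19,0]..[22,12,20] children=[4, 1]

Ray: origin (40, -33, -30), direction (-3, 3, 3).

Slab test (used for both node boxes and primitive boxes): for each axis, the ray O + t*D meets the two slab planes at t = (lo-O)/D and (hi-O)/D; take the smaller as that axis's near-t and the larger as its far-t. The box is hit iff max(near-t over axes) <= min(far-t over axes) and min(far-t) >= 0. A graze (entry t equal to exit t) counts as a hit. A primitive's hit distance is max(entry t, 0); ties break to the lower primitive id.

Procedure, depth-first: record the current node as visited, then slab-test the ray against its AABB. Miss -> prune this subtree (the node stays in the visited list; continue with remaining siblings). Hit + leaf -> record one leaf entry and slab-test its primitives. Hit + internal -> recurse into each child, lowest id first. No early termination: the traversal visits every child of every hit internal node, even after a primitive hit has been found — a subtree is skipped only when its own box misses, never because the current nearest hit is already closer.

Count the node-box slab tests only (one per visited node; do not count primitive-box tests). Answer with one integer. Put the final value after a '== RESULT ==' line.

Traverse from the root:
N0 x:[6,56/3] y:[14/3,16] z:[4,50/3] -> hit [6,16], descend [3, 7]
  N3 x:[6,49/3] y:[14/3,15] z:[4,50/3] -> hit [6,15], descend [2, 8]
    N2 x:[28/3,34/3] y:[5,38/3] z:[4,20/3] -> miss, prune
    N8 x:[6,49/3] y:[14/3,15] z:[10,50/3] -> hit [10,15], descend [1, 4]
      N1 x:[6,28/3] y:[14/3,22/3] z:[10,50/3] -> miss, prune
      N4 x:[44/3,49/3] y:[44/3,15] z:[41/3,46/3] -> hit [44/3,15] leaf, test {P4@t=44/3}
  N7 x:[47/3,56/3] y:[8,16] z:[29/3,43/3] -> miss, prune

Summary -> nodes [0, 3, 2, 8, 1, 4, 7]; box-tests=7; leaf-entries=1; first=P4

== RESULT ==
7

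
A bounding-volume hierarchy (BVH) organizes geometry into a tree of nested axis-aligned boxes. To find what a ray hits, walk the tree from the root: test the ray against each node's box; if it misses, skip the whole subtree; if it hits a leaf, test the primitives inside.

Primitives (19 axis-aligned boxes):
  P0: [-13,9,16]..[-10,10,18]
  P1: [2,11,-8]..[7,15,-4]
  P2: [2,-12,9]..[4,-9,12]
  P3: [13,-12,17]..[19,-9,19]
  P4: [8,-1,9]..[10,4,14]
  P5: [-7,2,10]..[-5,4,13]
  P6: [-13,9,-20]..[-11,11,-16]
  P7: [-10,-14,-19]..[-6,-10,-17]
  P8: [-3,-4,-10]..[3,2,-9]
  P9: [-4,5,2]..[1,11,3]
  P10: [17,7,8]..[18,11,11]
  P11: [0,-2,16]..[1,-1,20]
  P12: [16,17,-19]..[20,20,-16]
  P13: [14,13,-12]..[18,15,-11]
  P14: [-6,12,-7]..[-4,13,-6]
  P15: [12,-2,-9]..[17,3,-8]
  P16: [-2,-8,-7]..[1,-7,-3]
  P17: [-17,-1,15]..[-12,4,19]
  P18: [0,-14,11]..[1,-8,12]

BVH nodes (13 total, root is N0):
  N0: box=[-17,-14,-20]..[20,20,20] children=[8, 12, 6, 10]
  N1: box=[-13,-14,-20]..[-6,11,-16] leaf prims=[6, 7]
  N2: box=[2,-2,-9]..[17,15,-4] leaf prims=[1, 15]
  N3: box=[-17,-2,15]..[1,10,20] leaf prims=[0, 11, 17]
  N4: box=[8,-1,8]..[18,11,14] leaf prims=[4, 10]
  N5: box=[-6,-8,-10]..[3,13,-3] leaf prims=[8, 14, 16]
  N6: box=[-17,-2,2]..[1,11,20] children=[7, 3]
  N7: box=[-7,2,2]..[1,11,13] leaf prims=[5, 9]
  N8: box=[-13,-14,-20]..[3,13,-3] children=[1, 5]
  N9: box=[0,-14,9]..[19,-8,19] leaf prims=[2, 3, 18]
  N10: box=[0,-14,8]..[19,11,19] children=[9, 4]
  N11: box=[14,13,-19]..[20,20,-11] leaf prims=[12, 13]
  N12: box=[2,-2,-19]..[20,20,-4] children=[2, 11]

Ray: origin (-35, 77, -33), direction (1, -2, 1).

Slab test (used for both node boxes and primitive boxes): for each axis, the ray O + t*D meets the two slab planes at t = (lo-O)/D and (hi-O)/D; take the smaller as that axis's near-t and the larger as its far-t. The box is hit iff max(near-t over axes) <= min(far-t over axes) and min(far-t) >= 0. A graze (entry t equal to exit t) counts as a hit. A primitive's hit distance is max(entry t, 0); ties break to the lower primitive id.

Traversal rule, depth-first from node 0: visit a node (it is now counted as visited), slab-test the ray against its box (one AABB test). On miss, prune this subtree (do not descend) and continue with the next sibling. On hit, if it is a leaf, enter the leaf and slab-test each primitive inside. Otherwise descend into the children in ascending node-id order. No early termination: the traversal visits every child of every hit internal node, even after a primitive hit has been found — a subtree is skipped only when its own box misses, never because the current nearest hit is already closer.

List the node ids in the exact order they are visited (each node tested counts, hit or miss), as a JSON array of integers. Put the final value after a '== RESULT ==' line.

Traverse from the root:
N0 x:[18,55] y:[57/2,91/2] z:[13,53] -> hit [57/2,91/2], descend [6, 8, 10, 12]
  N6 x:[18,36] y:[33,79/2] z:[35,53] -> hit [35,36], descend [3, 7]
    N3 x:[18,36] y:[67/2,79/2] z:[48,53] -> miss, prune
    N7 x:[28,36] y:[33,75/2] z:[35,46] -> hit [35,36] leaf, test {P5(miss), P9@t=35}
  N8 x:[22,38] y:[32,91/2] z:[13,30] -> miss, prune
  N10 x:[35,54] y:[33,91/2] z:[41,52] -> hit [41,91/2], descend [4, 9]
    N4 x:[43,53] y:[33,39] z:[41,47] -> miss, prune
    N9 x:[35,54] y:[85/2,91/2] z:[42,52] -> hit [85/2,91/2] leaf, test {P2(miss), P3(miss), P18(miss)}
  N12 x:[37,55] y:[57/2,79/2] z:[14,29] -> miss, prune

Summary -> nodes [0, 6, 3, 7, 8, 10, 4, 9, 12]; box-tests=9; leaf-entries=2; first=P9

== RESULT ==
[0, 6, 3, 7, 8, 10, 4, 9, 12]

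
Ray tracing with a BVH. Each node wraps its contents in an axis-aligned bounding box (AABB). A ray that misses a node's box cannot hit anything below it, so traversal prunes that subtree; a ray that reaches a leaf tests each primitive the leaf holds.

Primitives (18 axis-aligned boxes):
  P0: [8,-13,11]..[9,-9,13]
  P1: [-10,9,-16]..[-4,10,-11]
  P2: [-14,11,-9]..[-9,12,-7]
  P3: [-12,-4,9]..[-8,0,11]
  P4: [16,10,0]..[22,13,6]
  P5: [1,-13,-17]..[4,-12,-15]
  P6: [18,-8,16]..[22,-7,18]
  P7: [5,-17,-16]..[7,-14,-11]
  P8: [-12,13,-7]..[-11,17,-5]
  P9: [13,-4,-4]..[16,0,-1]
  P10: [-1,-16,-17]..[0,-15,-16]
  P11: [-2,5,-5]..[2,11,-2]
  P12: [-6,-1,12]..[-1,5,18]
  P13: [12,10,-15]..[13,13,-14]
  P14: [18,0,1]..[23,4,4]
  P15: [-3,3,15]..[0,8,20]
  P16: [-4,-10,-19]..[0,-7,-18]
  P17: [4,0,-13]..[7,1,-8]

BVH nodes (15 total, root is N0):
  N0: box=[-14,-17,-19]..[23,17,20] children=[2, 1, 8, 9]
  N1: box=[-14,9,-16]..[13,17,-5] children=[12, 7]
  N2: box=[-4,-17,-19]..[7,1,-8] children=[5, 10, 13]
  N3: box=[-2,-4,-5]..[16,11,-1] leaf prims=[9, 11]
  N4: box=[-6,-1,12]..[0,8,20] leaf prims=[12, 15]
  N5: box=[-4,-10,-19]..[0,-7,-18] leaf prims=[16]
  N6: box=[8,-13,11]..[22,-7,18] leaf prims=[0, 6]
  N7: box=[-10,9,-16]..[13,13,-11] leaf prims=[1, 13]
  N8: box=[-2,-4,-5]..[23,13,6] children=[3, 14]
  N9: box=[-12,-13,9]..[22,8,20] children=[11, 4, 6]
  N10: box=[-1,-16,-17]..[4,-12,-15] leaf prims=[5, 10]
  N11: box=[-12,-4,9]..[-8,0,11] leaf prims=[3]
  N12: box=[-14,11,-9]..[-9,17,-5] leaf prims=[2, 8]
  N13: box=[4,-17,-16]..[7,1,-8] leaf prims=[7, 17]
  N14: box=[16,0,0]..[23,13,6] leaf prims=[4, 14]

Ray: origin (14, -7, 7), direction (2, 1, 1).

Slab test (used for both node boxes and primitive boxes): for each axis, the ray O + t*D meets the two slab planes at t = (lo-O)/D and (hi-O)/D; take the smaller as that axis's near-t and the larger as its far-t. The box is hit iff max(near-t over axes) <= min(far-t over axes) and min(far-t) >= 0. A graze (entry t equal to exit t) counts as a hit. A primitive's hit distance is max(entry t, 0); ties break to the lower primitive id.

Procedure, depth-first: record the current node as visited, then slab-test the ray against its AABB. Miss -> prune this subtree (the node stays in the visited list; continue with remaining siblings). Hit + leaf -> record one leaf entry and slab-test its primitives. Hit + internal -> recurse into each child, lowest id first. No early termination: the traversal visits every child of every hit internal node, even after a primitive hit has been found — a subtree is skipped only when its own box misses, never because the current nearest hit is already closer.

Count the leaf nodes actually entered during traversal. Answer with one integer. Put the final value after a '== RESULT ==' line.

Walk:
N0 x:[-14,9/2] y:[-10,24] z:[-26,13] -> hit [-10,9/2], descend [1, 2, 8, 9]
  N1 x:[-14,-1/2] y:[16,24] z:[-23,-12] -> miss, prune
  N2 x:[-9,-7/2] y:[-10,8] z:[-26,-15] -> miss, prune
  N8 x:[-8,9/2] y:[3,20] z:[-12,-1] -> miss, prune
  N9 x:[-13,4] y:[-6,15] z:[2,13] -> hit [2,4], descend [4, 6, 11]
    N4 x:[-10,-7] y:[6,15] z:[5,13] -> miss, prune
    N6 x:[-3,4] y:[-6,0] z:[4,11] -> miss, prune
    N11 x:[-13,-11] y:[3,7] z:[2,4] -> miss, prune

order=[0, 1, 2, 8, 9, 4, 6, 11]  |boxes|=8  |leaves|=0  hit=miss

== RESULT ==
0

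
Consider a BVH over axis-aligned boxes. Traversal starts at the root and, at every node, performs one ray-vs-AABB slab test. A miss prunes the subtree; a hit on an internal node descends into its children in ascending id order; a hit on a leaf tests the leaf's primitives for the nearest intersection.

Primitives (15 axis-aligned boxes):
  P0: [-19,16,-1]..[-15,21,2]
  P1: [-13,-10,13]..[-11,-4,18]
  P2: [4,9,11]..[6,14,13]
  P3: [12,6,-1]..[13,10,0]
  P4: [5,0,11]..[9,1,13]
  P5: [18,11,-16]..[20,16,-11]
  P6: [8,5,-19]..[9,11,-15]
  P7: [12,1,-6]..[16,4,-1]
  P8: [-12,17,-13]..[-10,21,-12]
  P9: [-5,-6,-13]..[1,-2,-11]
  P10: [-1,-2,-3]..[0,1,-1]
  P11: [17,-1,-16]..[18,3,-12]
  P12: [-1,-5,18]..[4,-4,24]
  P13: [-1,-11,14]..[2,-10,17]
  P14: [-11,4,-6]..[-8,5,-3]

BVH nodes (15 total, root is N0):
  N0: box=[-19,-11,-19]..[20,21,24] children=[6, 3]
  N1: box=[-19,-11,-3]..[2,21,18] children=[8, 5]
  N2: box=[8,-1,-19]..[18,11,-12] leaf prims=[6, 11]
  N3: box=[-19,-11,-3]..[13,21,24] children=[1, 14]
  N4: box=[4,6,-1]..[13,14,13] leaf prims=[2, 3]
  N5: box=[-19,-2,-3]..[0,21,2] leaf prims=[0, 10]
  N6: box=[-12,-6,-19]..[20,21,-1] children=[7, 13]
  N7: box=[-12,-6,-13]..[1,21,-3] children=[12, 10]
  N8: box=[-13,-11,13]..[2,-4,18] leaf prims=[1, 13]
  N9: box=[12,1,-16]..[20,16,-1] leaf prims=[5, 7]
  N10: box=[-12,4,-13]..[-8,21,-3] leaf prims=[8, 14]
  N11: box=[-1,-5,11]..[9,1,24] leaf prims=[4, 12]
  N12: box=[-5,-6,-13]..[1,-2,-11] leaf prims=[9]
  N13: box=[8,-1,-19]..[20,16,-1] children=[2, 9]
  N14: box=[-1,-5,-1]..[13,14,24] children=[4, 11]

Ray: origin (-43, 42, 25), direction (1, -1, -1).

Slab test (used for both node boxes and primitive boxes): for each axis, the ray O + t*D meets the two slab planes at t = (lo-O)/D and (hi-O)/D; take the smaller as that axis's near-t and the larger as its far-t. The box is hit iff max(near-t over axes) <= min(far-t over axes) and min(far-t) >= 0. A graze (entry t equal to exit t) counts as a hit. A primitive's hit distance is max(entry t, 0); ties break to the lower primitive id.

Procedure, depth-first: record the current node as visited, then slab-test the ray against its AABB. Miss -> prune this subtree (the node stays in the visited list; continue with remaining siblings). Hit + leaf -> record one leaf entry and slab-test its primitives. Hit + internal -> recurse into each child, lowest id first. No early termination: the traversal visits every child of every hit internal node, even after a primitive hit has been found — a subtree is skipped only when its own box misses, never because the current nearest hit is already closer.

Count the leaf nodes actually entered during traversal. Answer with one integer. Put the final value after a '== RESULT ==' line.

Traverse from the root:
N0 x:[24,63] y:[21,53] z:[1,44] -> hit [24,44], descend [3, 6]
  N3 x:[24,56] y:[21,53] z:[1,28] -> hit [24,28], descend [1, 14]
    N1 x:[24,45] y:[21,53] z:[7,28] -> hit [24,28], descend [5, 8]
      N5 x:[24,43] y:[21,44] z:[23,28] -> hit [24,28] leaf, test {P0@t=24, P10(miss)}
      N8 x:[30,45] y:[46,53] z:[7,12] -> miss, prune
    N14 x:[42,56] y:[28,47] z:[1,26] -> miss, prune
  N6 x:[31,63] y:[21,48] z:[26,44] -> hit [31,44], descend [7, 13]
    N7 x:[31,44] y:[21,48] z:[28,38] -> hit [31,38], descend [10, 12]
      N10 x:[31,35] y:[21,38] z:[28,38] -> hit [31,35] leaf, test {P8(miss), P14(miss)}
      N12 x:[38,44] y:[44,48] z:[36,38] -> miss, prune
    N13 x:[51,63] y:[26,43] z:[26,44] -> miss, prune

Summary -> nodes [0, 3, 1, 5, 8, 14, 6, 7, 10, 12, 13]; box-tests=11; leaf-entries=2; first=P0

== RESULT ==
2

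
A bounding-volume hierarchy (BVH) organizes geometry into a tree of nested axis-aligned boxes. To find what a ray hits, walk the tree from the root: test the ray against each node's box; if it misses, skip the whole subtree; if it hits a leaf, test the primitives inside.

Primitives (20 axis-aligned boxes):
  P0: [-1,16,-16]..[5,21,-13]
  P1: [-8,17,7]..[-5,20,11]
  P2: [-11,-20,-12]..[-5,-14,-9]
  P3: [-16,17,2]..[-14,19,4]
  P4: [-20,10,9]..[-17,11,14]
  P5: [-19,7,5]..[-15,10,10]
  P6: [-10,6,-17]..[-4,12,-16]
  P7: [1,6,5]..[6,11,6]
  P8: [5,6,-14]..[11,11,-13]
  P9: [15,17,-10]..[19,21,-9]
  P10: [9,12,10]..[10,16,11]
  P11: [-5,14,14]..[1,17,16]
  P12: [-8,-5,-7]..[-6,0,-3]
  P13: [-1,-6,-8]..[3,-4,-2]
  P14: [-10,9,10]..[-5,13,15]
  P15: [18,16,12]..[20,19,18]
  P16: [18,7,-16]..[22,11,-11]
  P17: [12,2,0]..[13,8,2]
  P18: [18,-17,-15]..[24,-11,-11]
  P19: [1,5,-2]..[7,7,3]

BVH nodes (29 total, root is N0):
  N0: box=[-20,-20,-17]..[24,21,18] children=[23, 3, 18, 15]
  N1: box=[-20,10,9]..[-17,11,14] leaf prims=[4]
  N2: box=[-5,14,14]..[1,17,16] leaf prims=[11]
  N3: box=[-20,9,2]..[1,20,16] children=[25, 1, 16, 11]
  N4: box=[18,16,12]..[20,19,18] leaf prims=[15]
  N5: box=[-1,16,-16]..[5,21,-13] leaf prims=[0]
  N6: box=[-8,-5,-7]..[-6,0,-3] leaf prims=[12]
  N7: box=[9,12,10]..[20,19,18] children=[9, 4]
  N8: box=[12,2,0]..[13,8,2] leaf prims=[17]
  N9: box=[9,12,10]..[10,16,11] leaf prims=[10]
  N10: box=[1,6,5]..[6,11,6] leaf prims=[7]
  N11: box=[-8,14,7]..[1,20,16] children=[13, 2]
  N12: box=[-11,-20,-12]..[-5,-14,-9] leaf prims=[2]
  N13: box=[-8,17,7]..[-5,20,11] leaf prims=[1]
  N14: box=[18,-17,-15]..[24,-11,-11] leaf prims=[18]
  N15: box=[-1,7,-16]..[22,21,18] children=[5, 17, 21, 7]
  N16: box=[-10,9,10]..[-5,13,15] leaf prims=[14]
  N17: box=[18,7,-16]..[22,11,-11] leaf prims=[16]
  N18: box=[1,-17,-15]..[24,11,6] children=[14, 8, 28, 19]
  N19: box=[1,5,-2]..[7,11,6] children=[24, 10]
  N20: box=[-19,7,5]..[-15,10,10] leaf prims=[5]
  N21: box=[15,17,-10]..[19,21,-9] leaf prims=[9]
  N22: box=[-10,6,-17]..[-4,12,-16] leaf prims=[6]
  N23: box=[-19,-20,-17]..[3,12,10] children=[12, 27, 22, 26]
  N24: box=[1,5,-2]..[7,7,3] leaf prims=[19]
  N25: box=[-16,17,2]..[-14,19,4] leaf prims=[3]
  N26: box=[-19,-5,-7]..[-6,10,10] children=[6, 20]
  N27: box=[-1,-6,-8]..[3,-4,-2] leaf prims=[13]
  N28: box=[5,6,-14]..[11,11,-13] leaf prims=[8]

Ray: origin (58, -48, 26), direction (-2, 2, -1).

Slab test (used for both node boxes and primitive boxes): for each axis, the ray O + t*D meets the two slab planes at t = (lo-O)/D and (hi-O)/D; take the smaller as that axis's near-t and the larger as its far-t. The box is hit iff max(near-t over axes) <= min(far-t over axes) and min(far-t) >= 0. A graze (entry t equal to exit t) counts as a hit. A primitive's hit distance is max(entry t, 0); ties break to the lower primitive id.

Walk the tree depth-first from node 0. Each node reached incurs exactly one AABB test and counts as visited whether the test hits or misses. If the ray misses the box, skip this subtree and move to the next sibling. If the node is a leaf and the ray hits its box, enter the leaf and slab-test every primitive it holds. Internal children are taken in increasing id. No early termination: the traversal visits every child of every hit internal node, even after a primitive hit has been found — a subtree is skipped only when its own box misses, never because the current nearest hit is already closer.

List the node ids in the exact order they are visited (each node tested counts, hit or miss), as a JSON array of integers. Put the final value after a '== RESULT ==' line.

Trace the traversal:
N0 x:[17,39] y:[14,69/2] z:[8,43] -> hit [17,69/2], descend [3, 15, 18, 23]
  N3 x:[57/2,39] y:[57/2,34] z:[10,24] -> miss, prune
  N15 x:[18,59/2] y:[55/2,69/2] z:[8,42] -> hit [55/2,59/2], descend [5, 7, 17, 21]
    N5 x:[53/2,59/2] y:[32,69/2] z:[39,42] -> miss, prune
    N7 x:[19,49/2] y:[30,67/2] z:[8,16] -> miss, prune
    N17 x:[18,20] y:[55/2,59/2] z:[37,42] -> miss, prune
    N21 x:[39/2,43/2] y:[65/2,69/2] z:[35,36] -> miss, prune
  N18 x:[17,57/2] y:[31/2,59/2] z:[20,41] -> hit [20,57/2], descend [8, 14, 19, 28]
    N8 x:[45/2,23] y:[25,28] z:[24,26] -> miss, prune
    N14 x:[17,20] y:[31/2,37/2] z:[37,41] -> miss, prune
    N19 x:[51/2,57/2] y:[53/2,59/2] z:[20,28] -> hit [53/2,28], descend [10, 24]
      N10 x:[26,57/2] y:[27,59/2] z:[20,21] -> miss, prune
      N24 x:[51/2,57/2] y:[53/2,55/2] z:[23,28] -> hit [53/2,55/2] leaf, test {P19@t=53/2}
    N28 x:[47/2,53/2] y:[27,59/2] z:[39,40] -> miss, prune
  N23 x:[55/2,77/2] y:[14,30] z:[16,43] -> hit [55/2,30], descend [12, 22, 26, 27]
    N12 x:[63/2,69/2] y:[14,17] z:[35,38] -> miss, prune
    N22 x:[31,34] y:[27,30] z:[42,43] -> miss, prune
    N26 x:[32,77/2] y:[43/2,29] z:[16,33] -> miss, prune
    N27 x:[55/2,59/2] y:[21,22] z:[28,34] -> miss, prune

19 AABB tests over nodes [0, 3, 15, 5, 7, 17, 21, 18, 8, 14, 19, 10, 24, 28, 23, 12, 22, 26, 27]; 1 leaf entered; closest P19.

== RESULT ==
[0, 3, 15, 5, 7, 17, 21, 18, 8, 14, 19, 10, 24, 28, 23, 12, 22, 26, 27]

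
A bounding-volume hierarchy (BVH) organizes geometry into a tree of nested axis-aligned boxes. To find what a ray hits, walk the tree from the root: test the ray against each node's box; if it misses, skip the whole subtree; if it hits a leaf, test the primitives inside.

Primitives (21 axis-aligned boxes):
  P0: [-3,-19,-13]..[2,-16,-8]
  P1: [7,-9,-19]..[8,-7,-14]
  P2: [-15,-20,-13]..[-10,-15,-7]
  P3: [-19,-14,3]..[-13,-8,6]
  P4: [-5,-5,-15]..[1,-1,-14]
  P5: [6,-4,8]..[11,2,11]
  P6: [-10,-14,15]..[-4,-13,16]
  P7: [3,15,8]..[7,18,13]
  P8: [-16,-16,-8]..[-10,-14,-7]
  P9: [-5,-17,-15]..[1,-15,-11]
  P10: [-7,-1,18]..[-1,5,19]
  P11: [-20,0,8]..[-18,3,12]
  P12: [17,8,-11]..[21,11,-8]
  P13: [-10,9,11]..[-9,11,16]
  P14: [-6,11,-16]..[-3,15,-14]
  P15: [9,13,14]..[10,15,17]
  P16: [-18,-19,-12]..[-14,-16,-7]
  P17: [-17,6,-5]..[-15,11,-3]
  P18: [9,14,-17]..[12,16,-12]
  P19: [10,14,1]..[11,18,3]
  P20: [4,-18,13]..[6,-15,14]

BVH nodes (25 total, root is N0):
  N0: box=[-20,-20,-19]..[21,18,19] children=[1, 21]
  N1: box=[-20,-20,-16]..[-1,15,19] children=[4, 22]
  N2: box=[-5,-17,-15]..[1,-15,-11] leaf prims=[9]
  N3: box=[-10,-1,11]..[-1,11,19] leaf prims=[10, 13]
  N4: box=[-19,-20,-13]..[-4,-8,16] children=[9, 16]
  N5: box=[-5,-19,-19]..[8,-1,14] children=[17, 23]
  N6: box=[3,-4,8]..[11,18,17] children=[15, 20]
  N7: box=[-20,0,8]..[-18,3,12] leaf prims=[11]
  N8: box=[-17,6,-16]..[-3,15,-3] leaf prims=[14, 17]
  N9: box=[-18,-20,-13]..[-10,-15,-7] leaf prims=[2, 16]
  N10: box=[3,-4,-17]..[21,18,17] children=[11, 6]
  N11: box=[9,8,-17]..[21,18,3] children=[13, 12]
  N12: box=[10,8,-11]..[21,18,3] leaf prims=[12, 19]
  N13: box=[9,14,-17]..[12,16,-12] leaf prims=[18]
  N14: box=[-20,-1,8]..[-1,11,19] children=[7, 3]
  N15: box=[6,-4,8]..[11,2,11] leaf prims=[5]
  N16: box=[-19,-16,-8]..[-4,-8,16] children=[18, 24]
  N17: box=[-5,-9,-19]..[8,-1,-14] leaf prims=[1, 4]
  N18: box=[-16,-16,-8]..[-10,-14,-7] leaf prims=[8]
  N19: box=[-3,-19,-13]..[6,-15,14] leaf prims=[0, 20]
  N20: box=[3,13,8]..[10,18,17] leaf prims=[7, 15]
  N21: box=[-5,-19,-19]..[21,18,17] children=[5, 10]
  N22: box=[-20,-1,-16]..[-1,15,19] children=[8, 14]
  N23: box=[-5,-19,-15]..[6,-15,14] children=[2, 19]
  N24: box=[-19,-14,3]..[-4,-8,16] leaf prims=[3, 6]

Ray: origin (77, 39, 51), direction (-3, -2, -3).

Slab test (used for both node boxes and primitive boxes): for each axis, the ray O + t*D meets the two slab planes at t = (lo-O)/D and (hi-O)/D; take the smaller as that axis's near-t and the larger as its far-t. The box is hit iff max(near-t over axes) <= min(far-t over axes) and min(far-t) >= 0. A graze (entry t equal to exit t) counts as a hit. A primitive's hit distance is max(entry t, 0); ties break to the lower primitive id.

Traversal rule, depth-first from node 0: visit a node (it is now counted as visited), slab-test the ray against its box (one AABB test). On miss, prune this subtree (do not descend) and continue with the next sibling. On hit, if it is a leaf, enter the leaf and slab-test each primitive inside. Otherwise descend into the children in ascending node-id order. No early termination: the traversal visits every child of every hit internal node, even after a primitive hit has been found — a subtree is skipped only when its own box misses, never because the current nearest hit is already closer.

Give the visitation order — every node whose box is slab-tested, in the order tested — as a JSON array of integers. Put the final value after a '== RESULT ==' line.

Walk:
N0 x:[56/3,97/3] y:[21/2,59/2] z:[32/3,70/3] -> hit [56/3,70/3], descend [1, 21]
  N1 x:[26,97/3] y:[12,59/2] z:[32/3,67/3] -> miss, prune
  N21 x:[56/3,82/3] y:[21/2,29] z:[34/3,70/3] -> hit [56/3,70/3], descend [5, 10]
    N5 x:[23,82/3] y:[20,29] z:[37/3,70/3] -> hit [23,70/3], descend [17, 23]
      N17 x:[23,82/3] y:[20,24] z:[65/3,70/3] -> hit [23,70/3] leaf, test {P1@t=23, P4(miss)}
      N23 x:[71/3,82/3] y:[27,29] z:[37/3,22] -> miss, prune
    N10 x:[56/3,74/3] y:[21/2,43/2] z:[34/3,68/3] -> hit [56/3,43/2], descend [6, 11]
      N6 x:[22,74/3] y:[21/2,43/2] z:[34/3,43/3] -> miss, prune
      N11 x:[56/3,68/3] y:[21/2,31/2] z:[16,68/3] -> miss, prune

order=[0, 1, 21, 5, 17, 23, 10, 6, 11]  |boxes|=9  |leaves|=1  hit=P1

== RESULT ==
[0, 1, 21, 5, 17, 23, 10, 6, 11]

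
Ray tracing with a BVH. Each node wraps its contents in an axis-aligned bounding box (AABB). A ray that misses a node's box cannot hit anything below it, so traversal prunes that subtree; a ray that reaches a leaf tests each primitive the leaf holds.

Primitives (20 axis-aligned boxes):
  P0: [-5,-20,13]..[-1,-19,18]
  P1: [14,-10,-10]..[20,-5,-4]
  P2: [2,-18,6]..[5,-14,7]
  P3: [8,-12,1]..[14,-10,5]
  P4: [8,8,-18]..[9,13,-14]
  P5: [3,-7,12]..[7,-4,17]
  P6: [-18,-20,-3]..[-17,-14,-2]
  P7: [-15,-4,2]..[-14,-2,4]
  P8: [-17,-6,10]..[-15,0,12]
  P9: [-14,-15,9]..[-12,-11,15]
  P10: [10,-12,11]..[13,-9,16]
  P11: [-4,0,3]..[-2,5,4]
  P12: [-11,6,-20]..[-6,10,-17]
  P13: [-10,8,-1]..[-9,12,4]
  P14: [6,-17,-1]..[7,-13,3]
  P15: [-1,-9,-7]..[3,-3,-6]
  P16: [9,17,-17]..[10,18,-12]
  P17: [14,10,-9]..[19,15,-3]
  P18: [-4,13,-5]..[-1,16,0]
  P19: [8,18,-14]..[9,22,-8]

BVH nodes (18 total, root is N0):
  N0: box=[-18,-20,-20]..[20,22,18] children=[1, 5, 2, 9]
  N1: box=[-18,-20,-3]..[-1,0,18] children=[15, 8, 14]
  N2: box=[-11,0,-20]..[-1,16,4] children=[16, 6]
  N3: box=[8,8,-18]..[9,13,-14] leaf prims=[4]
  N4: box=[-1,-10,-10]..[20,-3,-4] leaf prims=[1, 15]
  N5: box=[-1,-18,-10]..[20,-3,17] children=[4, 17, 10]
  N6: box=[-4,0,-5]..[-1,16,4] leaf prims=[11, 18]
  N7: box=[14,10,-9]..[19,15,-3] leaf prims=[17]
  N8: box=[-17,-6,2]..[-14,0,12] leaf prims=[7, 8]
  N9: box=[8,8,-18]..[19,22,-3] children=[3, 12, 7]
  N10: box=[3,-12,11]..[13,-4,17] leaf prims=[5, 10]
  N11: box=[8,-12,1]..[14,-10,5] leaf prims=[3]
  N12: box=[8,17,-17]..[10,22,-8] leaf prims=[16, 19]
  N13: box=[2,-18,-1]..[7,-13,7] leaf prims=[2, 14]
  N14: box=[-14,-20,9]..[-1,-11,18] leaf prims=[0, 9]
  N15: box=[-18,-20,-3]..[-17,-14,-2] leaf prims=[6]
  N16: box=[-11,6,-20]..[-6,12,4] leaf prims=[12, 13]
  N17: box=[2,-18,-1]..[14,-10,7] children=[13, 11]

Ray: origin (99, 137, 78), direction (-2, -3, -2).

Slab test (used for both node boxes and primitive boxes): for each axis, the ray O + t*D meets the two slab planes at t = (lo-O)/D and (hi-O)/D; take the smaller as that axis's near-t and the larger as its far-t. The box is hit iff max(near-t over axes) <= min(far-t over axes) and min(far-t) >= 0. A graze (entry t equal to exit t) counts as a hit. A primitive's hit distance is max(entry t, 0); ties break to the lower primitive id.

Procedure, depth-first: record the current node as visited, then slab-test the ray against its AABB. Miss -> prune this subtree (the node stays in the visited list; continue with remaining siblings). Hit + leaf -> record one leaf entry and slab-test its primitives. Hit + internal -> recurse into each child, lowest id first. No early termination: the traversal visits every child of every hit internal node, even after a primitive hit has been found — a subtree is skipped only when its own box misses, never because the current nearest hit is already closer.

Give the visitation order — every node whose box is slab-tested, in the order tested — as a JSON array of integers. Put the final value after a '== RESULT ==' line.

Trace the traversal:
N0 x:[79/2,117/2] y:[115/3,157/3] z:[30,49] -> hit [79/2,49], descend [1, 2, 5, 9]
  N1 x:[50,117/2] y:[137/3,157/3] z:[30,81/2] -> miss, prune
  N2 x:[50,55] y:[121/3,137/3] z:[37,49] -> miss, prune
  N5 x:[79/2,50] y:[140/3,155/3] z:[61/2,44] -> miss, prune
  N9 x:[40,91/2] y:[115/3,43] z:[81/2,48] -> hit [81/2,43], descend [3, 7, 12]
    N3 x:[45,91/2] y:[124/3,43] z:[46,48] -> miss, prune
    N7 x:[40,85/2] y:[122/3,127/3] z:[81/2,87/2] -> hit [122/3,127/3] leaf, test {P17@t=122/3}
    N12 x:[89/2,91/2] y:[115/3,40] z:[43,95/2] -> miss, prune

Summary -> nodes [0, 1, 2, 5, 9, 3, 7, 12]; box-tests=8; leaf-entries=1; first=P17

== RESULT ==
[0, 1, 2, 5, 9, 3, 7, 12]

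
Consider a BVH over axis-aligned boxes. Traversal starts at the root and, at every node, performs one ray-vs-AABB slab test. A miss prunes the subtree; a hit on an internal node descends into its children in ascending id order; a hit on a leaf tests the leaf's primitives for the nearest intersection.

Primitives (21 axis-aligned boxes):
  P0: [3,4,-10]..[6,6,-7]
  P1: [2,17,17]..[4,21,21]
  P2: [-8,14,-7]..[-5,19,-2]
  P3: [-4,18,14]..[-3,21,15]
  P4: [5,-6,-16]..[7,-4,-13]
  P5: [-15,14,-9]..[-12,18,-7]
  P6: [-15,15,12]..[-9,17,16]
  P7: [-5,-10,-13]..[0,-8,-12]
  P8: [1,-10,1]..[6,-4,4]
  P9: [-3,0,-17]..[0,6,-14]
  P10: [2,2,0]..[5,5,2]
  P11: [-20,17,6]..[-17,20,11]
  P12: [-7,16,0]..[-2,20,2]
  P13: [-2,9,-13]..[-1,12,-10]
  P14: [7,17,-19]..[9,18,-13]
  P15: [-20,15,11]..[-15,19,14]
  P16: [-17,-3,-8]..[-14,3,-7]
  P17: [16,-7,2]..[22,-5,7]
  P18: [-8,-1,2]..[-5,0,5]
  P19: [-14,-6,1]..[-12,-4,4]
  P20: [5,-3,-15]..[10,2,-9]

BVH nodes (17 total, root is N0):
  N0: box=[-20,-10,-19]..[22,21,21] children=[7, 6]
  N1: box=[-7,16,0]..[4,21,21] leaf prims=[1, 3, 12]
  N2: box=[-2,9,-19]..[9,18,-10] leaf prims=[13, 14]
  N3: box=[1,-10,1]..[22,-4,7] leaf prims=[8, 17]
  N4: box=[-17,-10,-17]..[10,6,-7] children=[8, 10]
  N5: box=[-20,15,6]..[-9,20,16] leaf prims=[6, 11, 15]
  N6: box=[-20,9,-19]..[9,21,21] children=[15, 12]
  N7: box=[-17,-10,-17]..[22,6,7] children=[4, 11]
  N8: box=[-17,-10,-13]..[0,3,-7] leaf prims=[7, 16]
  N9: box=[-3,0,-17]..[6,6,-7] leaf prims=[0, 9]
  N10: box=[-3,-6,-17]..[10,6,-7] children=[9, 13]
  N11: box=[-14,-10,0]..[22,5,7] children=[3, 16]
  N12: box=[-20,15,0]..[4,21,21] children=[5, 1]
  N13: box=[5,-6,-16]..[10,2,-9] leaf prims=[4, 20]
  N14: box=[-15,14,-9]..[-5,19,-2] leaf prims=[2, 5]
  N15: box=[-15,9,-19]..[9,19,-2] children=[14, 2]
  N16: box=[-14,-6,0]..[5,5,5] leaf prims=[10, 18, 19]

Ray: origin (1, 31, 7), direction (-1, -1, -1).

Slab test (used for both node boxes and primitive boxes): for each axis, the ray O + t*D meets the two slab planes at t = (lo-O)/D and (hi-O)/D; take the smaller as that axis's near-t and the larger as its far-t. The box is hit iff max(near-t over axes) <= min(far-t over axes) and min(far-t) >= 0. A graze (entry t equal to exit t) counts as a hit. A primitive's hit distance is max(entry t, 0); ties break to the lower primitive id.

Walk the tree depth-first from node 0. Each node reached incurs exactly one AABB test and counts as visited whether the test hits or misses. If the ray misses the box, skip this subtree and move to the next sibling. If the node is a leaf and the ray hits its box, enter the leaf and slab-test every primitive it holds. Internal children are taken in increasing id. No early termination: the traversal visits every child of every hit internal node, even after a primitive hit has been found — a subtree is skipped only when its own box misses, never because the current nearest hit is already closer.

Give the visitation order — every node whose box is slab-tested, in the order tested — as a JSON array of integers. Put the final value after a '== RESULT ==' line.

Traverse from the root:
N0 x:[-21,21] y:[10,41] z:[-14,26] -> hit [10,21], descend [6, 7]
  N6 x:[-8,21] y:[10,22] z:[-14,26] -> hit [10,21], descend [12, 15]
    N12 x:[-3,21] y:[10,16] z:[-14,7] -> miss, prune
    N15 x:[-8,16] y:[12,22] z:[9,26] -> hit [12,16], descend [2, 14]
      N2 x:[-8,3] y:[13,22] z:[17,26] -> miss, prune
      N14 x:[6,16] y:[12,17] z:[9,16] -> hit [12,16] leaf, test {P2(miss), P5@t=14}
  N7 x:[-21,18] y:[25,41] z:[0,24] -> miss, prune

7 AABB tests over nodes [0, 6, 12, 15, 2, 14, 7]; 1 leaf entered; closest P5.

== RESULT ==
[0, 6, 12, 15, 2, 14, 7]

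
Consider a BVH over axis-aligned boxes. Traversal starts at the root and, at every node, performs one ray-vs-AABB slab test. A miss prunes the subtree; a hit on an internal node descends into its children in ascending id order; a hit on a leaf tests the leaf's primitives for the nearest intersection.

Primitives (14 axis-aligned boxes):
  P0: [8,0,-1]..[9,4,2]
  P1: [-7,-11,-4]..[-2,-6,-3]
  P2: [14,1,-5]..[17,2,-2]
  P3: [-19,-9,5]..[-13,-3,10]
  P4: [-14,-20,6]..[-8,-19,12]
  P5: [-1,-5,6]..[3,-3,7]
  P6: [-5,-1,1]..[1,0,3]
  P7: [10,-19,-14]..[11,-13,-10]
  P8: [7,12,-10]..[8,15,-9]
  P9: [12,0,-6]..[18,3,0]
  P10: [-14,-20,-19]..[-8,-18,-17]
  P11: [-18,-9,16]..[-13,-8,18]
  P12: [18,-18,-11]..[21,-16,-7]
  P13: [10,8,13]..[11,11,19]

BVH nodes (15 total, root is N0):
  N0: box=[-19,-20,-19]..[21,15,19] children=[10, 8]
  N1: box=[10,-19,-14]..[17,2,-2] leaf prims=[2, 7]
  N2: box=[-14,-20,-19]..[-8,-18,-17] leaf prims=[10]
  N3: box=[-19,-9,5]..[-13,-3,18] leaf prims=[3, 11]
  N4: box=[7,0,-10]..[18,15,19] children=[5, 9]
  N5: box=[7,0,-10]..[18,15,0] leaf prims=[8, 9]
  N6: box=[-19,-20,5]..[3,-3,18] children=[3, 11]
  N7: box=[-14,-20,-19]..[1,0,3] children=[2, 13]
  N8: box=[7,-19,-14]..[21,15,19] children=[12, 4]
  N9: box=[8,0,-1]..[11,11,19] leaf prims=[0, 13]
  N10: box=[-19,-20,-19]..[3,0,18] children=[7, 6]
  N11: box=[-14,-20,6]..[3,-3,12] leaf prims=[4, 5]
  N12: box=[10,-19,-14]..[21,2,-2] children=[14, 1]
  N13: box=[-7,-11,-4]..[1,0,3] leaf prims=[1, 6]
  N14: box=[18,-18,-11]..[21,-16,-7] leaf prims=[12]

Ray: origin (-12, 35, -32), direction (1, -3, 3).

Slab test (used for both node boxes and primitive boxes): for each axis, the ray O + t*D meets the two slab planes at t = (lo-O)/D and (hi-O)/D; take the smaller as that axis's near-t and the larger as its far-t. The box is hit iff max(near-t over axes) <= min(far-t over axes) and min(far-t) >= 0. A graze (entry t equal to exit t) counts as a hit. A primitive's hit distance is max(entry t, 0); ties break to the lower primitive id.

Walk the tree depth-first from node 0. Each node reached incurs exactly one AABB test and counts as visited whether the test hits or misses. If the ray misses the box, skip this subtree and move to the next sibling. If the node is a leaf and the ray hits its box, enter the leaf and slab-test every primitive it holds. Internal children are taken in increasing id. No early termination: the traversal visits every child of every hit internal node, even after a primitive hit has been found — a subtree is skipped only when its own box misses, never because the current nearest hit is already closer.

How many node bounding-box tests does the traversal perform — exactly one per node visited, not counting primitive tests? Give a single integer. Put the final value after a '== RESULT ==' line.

Walk:
N0 x:[-7,33] y:[20/3,55/3] z:[13/3,17] -> hit [20/3,17], descend [8, 10]
  N8 x:[19,33] y:[20/3,18] z:[6,17] -> miss, prune
  N10 x:[-7,15] y:[35/3,55/3] z:[13/3,50/3] -> hit [35/3,15], descend [6, 7]
    N6 x:[-7,15] y:[38/3,55/3] z:[37/3,50/3] -> hit [38/3,15], descend [3, 11]
      N3 x:[-7,-1] y:[38/3,44/3] z:[37/3,50/3] -> miss, prune
      N11 x:[-2,15] y:[38/3,55/3] z:[38/3,44/3] -> hit [38/3,44/3] leaf, test {P4(miss), P5@t=38/3}
    N7 x:[-2,13] y:[35/3,55/3] z:[13/3,35/3] -> hit [35/3,35/3], descend [2, 13]
      N2 x:[-2,4] y:[53/3,55/3] z:[13/3,5] -> miss, prune
      N13 x:[5,13] y:[35/3,46/3] z:[28/3,35/3] -> hit [35/3,35/3] leaf, test {P1(miss), P6@t=35/3}

order=[0, 8, 10, 6, 3, 11, 7, 2, 13]  |boxes|=9  |leaves|=2  hit=P6

== RESULT ==
9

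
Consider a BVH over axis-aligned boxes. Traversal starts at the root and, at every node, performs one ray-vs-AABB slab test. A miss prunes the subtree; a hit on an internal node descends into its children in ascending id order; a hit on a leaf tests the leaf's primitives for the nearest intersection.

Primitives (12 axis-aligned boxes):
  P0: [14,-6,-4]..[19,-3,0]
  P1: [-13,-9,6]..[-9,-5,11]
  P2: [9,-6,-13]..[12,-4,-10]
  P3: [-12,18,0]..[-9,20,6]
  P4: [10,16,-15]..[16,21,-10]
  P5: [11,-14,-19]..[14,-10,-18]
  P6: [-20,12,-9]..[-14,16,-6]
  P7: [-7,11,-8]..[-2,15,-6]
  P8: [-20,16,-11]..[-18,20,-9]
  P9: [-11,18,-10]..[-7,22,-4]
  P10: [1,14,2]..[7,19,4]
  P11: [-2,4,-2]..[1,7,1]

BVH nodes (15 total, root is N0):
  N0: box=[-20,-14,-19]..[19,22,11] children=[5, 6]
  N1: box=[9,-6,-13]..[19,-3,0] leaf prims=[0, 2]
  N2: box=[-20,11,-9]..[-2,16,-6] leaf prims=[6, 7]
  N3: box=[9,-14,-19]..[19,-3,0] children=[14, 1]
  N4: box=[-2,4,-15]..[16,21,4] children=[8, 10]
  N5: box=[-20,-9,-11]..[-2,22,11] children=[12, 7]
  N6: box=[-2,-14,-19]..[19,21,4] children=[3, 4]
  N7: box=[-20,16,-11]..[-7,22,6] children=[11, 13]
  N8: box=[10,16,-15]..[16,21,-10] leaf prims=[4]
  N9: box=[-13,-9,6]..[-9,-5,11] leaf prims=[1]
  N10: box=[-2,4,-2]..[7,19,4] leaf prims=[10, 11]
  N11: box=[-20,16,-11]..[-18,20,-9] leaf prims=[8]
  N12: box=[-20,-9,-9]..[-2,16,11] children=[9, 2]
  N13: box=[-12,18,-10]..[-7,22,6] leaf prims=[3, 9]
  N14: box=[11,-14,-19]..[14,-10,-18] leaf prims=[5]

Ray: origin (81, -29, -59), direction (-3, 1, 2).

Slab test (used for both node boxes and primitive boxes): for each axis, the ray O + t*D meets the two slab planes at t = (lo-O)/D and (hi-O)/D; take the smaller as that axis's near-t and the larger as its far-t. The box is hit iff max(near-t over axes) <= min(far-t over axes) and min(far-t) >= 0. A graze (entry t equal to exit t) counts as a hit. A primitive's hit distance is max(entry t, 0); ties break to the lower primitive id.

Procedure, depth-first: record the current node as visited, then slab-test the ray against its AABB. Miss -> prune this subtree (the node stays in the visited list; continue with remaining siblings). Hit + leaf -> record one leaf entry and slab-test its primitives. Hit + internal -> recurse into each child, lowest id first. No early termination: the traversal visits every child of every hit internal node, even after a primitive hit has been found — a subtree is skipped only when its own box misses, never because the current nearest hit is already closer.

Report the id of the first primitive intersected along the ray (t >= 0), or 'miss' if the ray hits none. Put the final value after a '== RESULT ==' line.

Walk:
N0 x:[62/3,101/3] y:[15,51] z:[20,35] -> hit [62/3,101/3], descend [5, 6]
  N5 x:[83/3,101/3] y:[20,51] z:[24,35] -> hit [83/3,101/3], descend [7, 12]
    N7 x:[88/3,101/3] y:[45,51] z:[24,65/2] -> miss, prune
    N12 x:[83/3,101/3] y:[20,45] z:[25,35] -> hit [83/3,101/3], descend [2, 9]
      N2 x:[83/3,101/3] y:[40,45] z:[25,53/2] -> miss, prune
      N9 x:[30,94/3] y:[20,24] z:[65/2,35] -> miss, prune
  N6 x:[62/3,83/3] y:[15,50] z:[20,63/2] -> hit [62/3,83/3], descend [3, 4]
    N3 x:[62/3,24] y:[15,26] z:[20,59/2] -> hit [62/3,24], descend [1, 14]
      N1 x:[62/3,24] y:[23,26] z:[23,59/2] -> hit [23,24] leaf, test {P0(miss), P2@t=23}
      N14 x:[67/3,70/3] y:[15,19] z:[20,41/2] -> miss, prune
    N4 x:[65/3,83/3] y:[33,50] z:[22,63/2] -> miss, prune

Summary -> nodes [0, 5, 7, 12, 2, 9, 6, 3, 1, 14, 4]; box-tests=11; leaf-entries=1; first=P2

== RESULT ==
2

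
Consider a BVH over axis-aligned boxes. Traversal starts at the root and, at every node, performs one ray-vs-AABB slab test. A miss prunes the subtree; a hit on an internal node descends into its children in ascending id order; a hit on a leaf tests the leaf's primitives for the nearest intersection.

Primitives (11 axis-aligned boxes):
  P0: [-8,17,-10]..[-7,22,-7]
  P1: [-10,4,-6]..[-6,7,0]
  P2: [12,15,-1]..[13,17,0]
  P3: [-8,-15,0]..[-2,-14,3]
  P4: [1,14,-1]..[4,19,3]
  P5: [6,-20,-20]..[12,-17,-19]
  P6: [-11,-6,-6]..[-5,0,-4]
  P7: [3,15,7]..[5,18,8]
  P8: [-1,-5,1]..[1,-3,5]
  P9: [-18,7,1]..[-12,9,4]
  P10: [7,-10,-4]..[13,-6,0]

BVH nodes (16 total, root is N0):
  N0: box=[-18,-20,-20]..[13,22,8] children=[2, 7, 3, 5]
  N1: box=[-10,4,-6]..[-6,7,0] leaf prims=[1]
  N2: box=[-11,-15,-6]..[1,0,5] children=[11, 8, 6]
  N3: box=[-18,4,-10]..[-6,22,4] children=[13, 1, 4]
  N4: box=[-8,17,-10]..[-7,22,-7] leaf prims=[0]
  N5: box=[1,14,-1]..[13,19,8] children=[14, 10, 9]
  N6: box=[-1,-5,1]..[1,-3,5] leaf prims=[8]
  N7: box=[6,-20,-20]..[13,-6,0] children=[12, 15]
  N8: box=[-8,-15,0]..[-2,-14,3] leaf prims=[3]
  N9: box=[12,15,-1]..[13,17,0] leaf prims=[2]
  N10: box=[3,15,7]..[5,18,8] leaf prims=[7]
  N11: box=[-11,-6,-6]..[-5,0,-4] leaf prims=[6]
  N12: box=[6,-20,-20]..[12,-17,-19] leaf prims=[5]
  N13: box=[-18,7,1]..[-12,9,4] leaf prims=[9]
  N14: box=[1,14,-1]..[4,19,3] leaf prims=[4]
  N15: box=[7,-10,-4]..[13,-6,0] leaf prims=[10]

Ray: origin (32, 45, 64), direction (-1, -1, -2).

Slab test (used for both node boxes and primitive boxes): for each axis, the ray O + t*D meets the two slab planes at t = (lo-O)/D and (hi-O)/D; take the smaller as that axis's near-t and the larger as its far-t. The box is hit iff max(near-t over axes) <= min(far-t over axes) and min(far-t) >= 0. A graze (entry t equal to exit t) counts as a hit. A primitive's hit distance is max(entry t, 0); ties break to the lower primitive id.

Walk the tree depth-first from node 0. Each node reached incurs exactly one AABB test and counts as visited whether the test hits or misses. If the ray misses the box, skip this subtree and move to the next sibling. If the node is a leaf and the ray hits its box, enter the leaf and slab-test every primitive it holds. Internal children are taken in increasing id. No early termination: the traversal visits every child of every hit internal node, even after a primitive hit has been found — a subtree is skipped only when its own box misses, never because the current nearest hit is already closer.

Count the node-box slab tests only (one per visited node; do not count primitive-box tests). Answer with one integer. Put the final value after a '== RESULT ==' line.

Traverse from the root:
N0 x:[19,50] y:[23,65] z:[28,42] -> hit [28,42], descend [2, 3, 5, 7]
  N2 x:[31,43] y:[45,60] z:[59/2,35] -> miss, prune
  N3 x:[38,50] y:[23,41] z:[30,37] -> miss, prune
  N5 x:[19,31] y:[26,31] z:[28,65/2] -> hit [28,31], descend [9, 10, 14]
    N9 x:[19,20] y:[28,30] z:[32,65/2] -> miss, prune
    N10 x:[27,29] y:[27,30] z:[28,57/2] -> hit [28,57/2] leaf, test {P7@t=28}
    N14 x:[28,31] y:[26,31] z:[61/2,65/2] -> hit [61/2,31] leaf, test {P4@t=61/2}
  N7 x:[19,26] y:[51,65] z:[32,42] -> miss, prune

Visited [0, 2, 3, 5, 9, 10, 14, 7]. Tests: 8 box, 2 leaf. Nearest: P7.

== RESULT ==
8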